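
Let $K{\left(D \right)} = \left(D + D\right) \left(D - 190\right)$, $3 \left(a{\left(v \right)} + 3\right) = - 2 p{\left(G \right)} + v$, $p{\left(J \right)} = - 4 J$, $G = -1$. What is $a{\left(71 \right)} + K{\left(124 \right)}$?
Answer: $-16350$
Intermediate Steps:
$a{\left(v \right)} = - \frac{17}{3} + \frac{v}{3}$ ($a{\left(v \right)} = -3 + \frac{- 2 \left(\left(-4\right) \left(-1\right)\right) + v}{3} = -3 + \frac{\left(-2\right) 4 + v}{3} = -3 + \frac{-8 + v}{3} = -3 + \left(- \frac{8}{3} + \frac{v}{3}\right) = - \frac{17}{3} + \frac{v}{3}$)
$K{\left(D \right)} = 2 D \left(-190 + D\right)$
$a{\left(71 \right)} + K{\left(124 \right)} = \left(- \frac{17}{3} + \frac{1}{3} \cdot 71\right) + 2 \cdot 124 \left(-190 + 124\right) = \left(- \frac{17}{3} + \frac{71}{3}\right) + 2 \cdot 124 \left(-66\right) = 18 - 16368 = -16350$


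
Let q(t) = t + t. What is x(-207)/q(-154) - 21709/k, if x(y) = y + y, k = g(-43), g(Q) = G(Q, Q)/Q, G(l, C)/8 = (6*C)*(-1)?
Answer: 1676561/3696 ≈ 453.61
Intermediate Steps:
G(l, C) = -48*C (G(l, C) = 8*((6*C)*(-1)) = 8*(-6*C) = -48*C)
q(t) = 2*t
g(Q) = -48 (g(Q) = (-48*Q)/Q = -48)
k = -48
x(y) = 2*y
x(-207)/q(-154) - 21709/k = (2*(-207))/((2*(-154))) - 21709/(-48) = -414/(-308) - 21709*(-1/48) = -414*(-1/308) + 21709/48 = 207/154 + 21709/48 = 1676561/3696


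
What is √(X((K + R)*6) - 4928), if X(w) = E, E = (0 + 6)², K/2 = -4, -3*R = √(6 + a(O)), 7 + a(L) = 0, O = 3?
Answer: 2*I*√1223 ≈ 69.943*I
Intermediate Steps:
a(L) = -7 (a(L) = -7 + 0 = -7)
R = -I/3 (R = -√(6 - 7)/3 = -I/3 ≈ -0.33333*I)
K = -8 (K = 2*(-4) = -8)
E = 36 (E = 6² = 36)
X(w) = 36
√(X((K + R)*6) - 4928) = √(36 - 4928) = √(-4892) = 2*I*√1223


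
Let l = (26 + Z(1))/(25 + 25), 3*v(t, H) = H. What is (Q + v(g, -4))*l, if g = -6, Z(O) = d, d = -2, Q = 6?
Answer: 56/25 ≈ 2.2400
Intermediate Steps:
Z(O) = -2
v(t, H) = H/3
l = 12/25 (l = (26 - 2)/(25 + 25) = 24/50 = 24*(1/50) = 12/25 ≈ 0.48000)
(Q + v(g, -4))*l = (6 + (1/3)*(-4))*(12/25) = (6 - 4/3)*(12/25) = (14/3)*(12/25) = 56/25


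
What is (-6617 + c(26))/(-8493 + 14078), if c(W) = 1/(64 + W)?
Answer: -595529/502650 ≈ -1.1848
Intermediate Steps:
(-6617 + c(26))/(-8493 + 14078) = (-6617 + 1/(64 + 26))/(-8493 + 14078) = (-6617 + 1/90)/5585 = (-6617 + 1/90)*(1/5585) = -595529/90*1/5585 = -595529/502650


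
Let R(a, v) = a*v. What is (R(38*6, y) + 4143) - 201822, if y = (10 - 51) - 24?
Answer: -212499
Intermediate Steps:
y = -65 (y = -41 - 24 = -65)
(R(38*6, y) + 4143) - 201822 = ((38*6)*(-65) + 4143) - 201822 = (228*(-65) + 4143) - 201822 = (-14820 + 4143) - 201822 = -10677 - 201822 = -212499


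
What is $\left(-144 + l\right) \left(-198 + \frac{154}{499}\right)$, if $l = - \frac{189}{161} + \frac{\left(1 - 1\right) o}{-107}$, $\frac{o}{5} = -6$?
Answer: $\frac{329385672}{11477} \approx 28700.0$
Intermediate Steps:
$o = -30$ ($o = 5 \left(-6\right) = -30$)
$l = - \frac{27}{23}$ ($l = - \frac{189}{161} + \frac{\left(1 - 1\right) \left(-30\right)}{-107} = \left(-189\right) \frac{1}{161} + 0 \left(-30\right) \left(- \frac{1}{107}\right) = - \frac{27}{23} + 0 \left(- \frac{1}{107}\right) = - \frac{27}{23} + 0 = - \frac{27}{23} \approx -1.1739$)
$\left(-144 + l\right) \left(-198 + \frac{154}{499}\right) = \left(-144 - \frac{27}{23}\right) \left(-198 + \frac{154}{499}\right) = - \frac{3339 \left(-198 + 154 \cdot \frac{1}{499}\right)}{23} = - \frac{3339 \left(-198 + \frac{154}{499}\right)}{23} = \left(- \frac{3339}{23}\right) \left(- \frac{98648}{499}\right) = \frac{329385672}{11477}$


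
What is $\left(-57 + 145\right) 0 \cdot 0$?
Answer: $0$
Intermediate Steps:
$\left(-57 + 145\right) 0 \cdot 0 = 88 \cdot 0 = 0$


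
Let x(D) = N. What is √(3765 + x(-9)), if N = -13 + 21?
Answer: 7*√77 ≈ 61.425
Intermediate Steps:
N = 8
x(D) = 8
√(3765 + x(-9)) = √(3765 + 8) = √3773 = 7*√77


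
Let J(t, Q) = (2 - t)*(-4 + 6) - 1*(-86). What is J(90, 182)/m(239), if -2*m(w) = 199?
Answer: 180/199 ≈ 0.90452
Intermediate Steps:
m(w) = -199/2 (m(w) = -½*199 = -199/2)
J(t, Q) = 90 - 2*t (J(t, Q) = (2 - t)*2 + 86 = (4 - 2*t) + 86 = 90 - 2*t)
J(90, 182)/m(239) = (90 - 2*90)/(-199/2) = (90 - 180)*(-2/199) = -90*(-2/199) = 180/199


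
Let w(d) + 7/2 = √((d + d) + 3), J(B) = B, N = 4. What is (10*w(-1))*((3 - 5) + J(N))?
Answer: -50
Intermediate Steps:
w(d) = -7/2 + √(3 + 2*d) (w(d) = -7/2 + √((d + d) + 3) = -7/2 + √(2*d + 3) = -7/2 + √(3 + 2*d))
(10*w(-1))*((3 - 5) + J(N)) = (10*(-7/2 + √(3 + 2*(-1))))*((3 - 5) + 4) = (10*(-7/2 + √(3 - 2)))*(-2 + 4) = (10*(-7/2 + √1))*2 = (10*(-7/2 + 1))*2 = (10*(-5/2))*2 = -25*2 = -50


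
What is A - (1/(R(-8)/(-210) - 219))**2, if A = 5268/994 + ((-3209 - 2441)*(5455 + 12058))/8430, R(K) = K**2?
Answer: -2606417419857140962/222156326411859 ≈ -11732.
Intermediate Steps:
A = -4915517503/418971 (A = 5268*(1/994) - 5650*17513*(1/8430) = 2634/497 - 98948450*1/8430 = 2634/497 - 9894845/843 = -4915517503/418971 ≈ -11732.)
A - (1/(R(-8)/(-210) - 219))**2 = -4915517503/418971 - (1/((-8)**2/(-210) - 219))**2 = -4915517503/418971 - (1/(64*(-1/210) - 219))**2 = -4915517503/418971 - (1/(-32/105 - 219))**2 = -4915517503/418971 - (1/(-23027/105))**2 = -4915517503/418971 - (-105/23027)**2 = -4915517503/418971 - 1*11025/530242729 = -4915517503/418971 - 11025/530242729 = -2606417419857140962/222156326411859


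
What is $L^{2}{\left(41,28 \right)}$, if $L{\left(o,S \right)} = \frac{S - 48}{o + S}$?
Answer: $\frac{400}{4761} \approx 0.084016$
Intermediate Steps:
$L{\left(o,S \right)} = \frac{-48 + S}{S + o}$
$L^{2}{\left(41,28 \right)} = \left(\frac{-48 + 28}{28 + 41}\right)^{2} = \left(\frac{1}{69} \left(-20\right)\right)^{2} = \left(- \frac{20}{69}\right)^{2} = \frac{400}{4761}$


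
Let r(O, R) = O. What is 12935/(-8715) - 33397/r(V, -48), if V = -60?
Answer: 6450639/11620 ≈ 555.13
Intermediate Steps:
12935/(-8715) - 33397/r(V, -48) = 12935/(-8715) - 33397/(-60) = 12935*(-1/8715) - 33397*(-1/60) = -2587/1743 + 33397/60 = 6450639/11620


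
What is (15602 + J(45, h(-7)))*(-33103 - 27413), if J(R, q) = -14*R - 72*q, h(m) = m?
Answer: -936545616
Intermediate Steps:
J(R, q) = -72*q - 14*R
(15602 + J(45, h(-7)))*(-33103 - 27413) = (15602 + (-72*(-7) - 14*45))*(-33103 - 27413) = (15602 + (504 - 630))*(-60516) = (15602 - 126)*(-60516) = 15476*(-60516) = -936545616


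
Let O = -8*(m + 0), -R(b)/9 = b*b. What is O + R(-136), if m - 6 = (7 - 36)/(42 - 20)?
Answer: -1831516/11 ≈ -1.6650e+5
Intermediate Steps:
m = 103/22 (m = 6 + (7 - 36)/(42 - 20) = 6 - 29/22 = 103/22 ≈ 4.6818)
R(b) = -9*b² (R(b) = -9*b*b = -9*b²)
O = -412/11 (O = -8*(103/22 + 0) = -8*103/22 = -412/11 ≈ -37.455)
O + R(-136) = -412/11 - 9*(-136)² = -412/11 - 9*18496 = -412/11 - 166464 = -1831516/11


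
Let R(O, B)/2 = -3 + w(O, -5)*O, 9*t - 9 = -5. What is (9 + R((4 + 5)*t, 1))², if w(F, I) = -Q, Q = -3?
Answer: 729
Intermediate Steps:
t = 4/9 (t = 1 + (⅑)*(-5) = 1 - 5/9 = 4/9 ≈ 0.44444)
w(F, I) = 3 (w(F, I) = -1*(-3) = 3)
R(O, B) = -6 + 6*O (R(O, B) = 2*(-3 + 3*O) = -6 + 6*O)
(9 + R((4 + 5)*t, 1))² = (9 + (-6 + 6*((4 + 5)*(4/9))))² = (9 + (-6 + 6*(9*(4/9))))² = (9 + (-6 + 6*4))² = (9 + (-6 + 24))² = (9 + 18)² = 27² = 729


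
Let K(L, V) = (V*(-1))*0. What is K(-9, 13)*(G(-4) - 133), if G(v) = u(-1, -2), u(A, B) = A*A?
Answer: 0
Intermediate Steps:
u(A, B) = A²
G(v) = 1 (G(v) = (-1)² = 1)
K(L, V) = 0 (K(L, V) = -V*0 = 0)
K(-9, 13)*(G(-4) - 133) = 0*(1 - 133) = 0*(-132) = 0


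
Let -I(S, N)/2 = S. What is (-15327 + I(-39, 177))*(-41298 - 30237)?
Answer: 1090837215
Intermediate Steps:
I(S, N) = -2*S
(-15327 + I(-39, 177))*(-41298 - 30237) = (-15327 - 2*(-39))*(-41298 - 30237) = (-15327 + 78)*(-71535) = -15249*(-71535) = 1090837215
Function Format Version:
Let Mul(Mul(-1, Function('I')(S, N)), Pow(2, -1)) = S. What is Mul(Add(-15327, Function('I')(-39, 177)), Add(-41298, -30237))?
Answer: 1090837215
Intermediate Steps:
Function('I')(S, N) = Mul(-2, S)
Mul(Add(-15327, Function('I')(-39, 177)), Add(-41298, -30237)) = Mul(Add(-15327, Mul(-2, -39)), Add(-41298, -30237)) = Mul(Add(-15327, 78), -71535) = Mul(-15249, -71535) = 1090837215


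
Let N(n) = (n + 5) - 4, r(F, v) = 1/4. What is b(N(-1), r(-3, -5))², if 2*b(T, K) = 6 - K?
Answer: 529/64 ≈ 8.2656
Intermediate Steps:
r(F, v) = ¼
N(n) = 1 + n (N(n) = (5 + n) - 4 = 1 + n)
b(T, K) = 3 - K/2 (b(T, K) = (6 - K)/2 = 3 - K/2)
b(N(-1), r(-3, -5))² = (3 - ½*¼)² = (3 - ⅛)² = (23/8)² = 529/64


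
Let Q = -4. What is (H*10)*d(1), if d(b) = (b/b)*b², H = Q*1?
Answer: -40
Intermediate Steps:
H = -4 (H = -4*1 = -4)
d(b) = b² (d(b) = 1*b² = b²)
(H*10)*d(1) = -4*10*1² = -40*1 = -40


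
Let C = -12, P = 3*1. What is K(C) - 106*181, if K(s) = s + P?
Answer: -19195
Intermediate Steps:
P = 3
K(s) = 3 + s (K(s) = s + 3 = 3 + s)
K(C) - 106*181 = (3 - 12) - 106*181 = -9 - 19186 = -19195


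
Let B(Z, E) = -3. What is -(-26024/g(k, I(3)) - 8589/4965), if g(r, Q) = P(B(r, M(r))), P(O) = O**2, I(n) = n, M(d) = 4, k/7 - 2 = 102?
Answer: 43095487/14895 ≈ 2893.3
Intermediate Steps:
k = 728 (k = 14 + 7*102 = 14 + 714 = 728)
g(r, Q) = 9 (g(r, Q) = (-3)**2 = 9)
-(-26024/g(k, I(3)) - 8589/4965) = -(-26024/9 - 8589/4965) = -(-26024*1/9 - 8589*1/4965) = -(-26024/9 - 2863/1655) = -1*(-43095487/14895) = 43095487/14895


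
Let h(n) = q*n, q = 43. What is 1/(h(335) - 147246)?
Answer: -1/132841 ≈ -7.5278e-6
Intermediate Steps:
h(n) = 43*n
1/(h(335) - 147246) = 1/(43*335 - 147246) = 1/(14405 - 147246) = 1/(-132841) = -1/132841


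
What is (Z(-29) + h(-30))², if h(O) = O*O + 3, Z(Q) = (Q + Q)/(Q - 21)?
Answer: 510940816/625 ≈ 8.1751e+5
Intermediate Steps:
Z(Q) = 2*Q/(-21 + Q) (Z(Q) = (2*Q)/(-21 + Q) = 2*Q/(-21 + Q))
h(O) = 3 + O² (h(O) = O² + 3 = 3 + O²)
(Z(-29) + h(-30))² = (2*(-29)/(-21 - 29) + (3 + (-30)²))² = (2*(-29)/(-50) + (3 + 900))² = (2*(-29)*(-1/50) + 903)² = (29/25 + 903)² = (22604/25)² = 510940816/625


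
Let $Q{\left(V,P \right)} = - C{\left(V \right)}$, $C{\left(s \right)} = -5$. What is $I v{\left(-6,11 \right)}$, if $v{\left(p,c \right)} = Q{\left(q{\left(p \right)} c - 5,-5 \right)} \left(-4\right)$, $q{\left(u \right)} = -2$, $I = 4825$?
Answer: $-96500$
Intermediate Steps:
$Q{\left(V,P \right)} = 5$ ($Q{\left(V,P \right)} = \left(-1\right) \left(-5\right) = 5$)
$v{\left(p,c \right)} = -20$ ($v{\left(p,c \right)} = 5 \left(-4\right) = -20$)
$I v{\left(-6,11 \right)} = 4825 \left(-20\right) = -96500$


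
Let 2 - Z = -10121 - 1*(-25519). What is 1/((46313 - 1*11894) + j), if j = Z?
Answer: 1/19023 ≈ 5.2568e-5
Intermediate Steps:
Z = -15396 (Z = 2 - (-10121 - 1*(-25519)) = 2 - (-10121 + 25519) = 2 - 1*15398 = 2 - 15398 = -15396)
j = -15396
1/((46313 - 1*11894) + j) = 1/((46313 - 1*11894) - 15396) = 1/((46313 - 11894) - 15396) = 1/(34419 - 15396) = 1/19023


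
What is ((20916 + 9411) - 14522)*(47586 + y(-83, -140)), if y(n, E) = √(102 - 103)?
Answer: 752096730 + 15805*I ≈ 7.521e+8 + 15805.0*I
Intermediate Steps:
y(n, E) = I (y(n, E) = √(-1) = I)
((20916 + 9411) - 14522)*(47586 + y(-83, -140)) = ((20916 + 9411) - 14522)*(47586 + I) = (30327 - 14522)*(47586 + I) = 15805*(47586 + I) = 752096730 + 15805*I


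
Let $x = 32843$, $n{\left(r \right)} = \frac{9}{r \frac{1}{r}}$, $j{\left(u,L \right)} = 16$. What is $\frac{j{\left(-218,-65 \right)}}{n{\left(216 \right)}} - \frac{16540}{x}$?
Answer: $\frac{376628}{295587} \approx 1.2742$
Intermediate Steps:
$n{\left(r \right)} = 9$ ($n{\left(r \right)} = \frac{9}{1} = 9 \cdot 1 = 9$)
$\frac{j{\left(-218,-65 \right)}}{n{\left(216 \right)}} - \frac{16540}{x} = \frac{16}{9} - \frac{16540}{32843} = \frac{376628}{295587}$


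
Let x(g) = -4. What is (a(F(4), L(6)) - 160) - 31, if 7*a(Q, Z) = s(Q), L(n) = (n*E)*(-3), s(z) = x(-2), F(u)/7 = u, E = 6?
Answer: -1341/7 ≈ -191.57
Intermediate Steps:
F(u) = 7*u
s(z) = -4
L(n) = -18*n (L(n) = (n*6)*(-3) = (6*n)*(-3) = -18*n)
a(Q, Z) = -4/7 (a(Q, Z) = (1/7)*(-4) = -4/7)
(a(F(4), L(6)) - 160) - 31 = (-4/7 - 160) - 31 = -1124/7 - 31 = -1341/7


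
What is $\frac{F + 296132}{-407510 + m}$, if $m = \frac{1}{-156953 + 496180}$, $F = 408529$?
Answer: $- \frac{79680012349}{46079464923} \approx -1.7292$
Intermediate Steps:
$m = \frac{1}{339227} \approx 2.9479 \cdot 10^{-6}$
$\frac{F + 296132}{-407510 + m} = \frac{408529 + 296132}{-407510 + \frac{1}{339227}} = \frac{704661}{- \frac{138238394769}{339227}} = 704661 \left(- \frac{339227}{138238394769}\right) = - \frac{79680012349}{46079464923}$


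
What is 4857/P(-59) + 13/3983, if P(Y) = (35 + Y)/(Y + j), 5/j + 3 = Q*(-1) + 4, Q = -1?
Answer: 728678109/63728 ≈ 11434.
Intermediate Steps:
j = 5/2 (j = 5/(-3 + (-1*(-1) + 4)) = 5/(-3 + (1 + 4)) = 5/(-3 + 5) = 5/2 ≈ 2.5000)
P(Y) = (35 + Y)/(5/2 + Y) (P(Y) = (35 + Y)/(Y + 5/2) = (35 + Y)/(5/2 + Y))
4857/P(-59) + 13/3983 = 4857/((2*(35 - 59)/(5 + 2*(-59)))) + 13/3983 = 4857/((2*(-24)/(5 - 118))) + 13*(1/3983) = 4857/((2*(-24)/(-113))) + 13/3983 = 4857/((2*(-1/113)*(-24))) + 13/3983 = 4857/(48/113) + 13/3983 = 4857*(113/48) + 13/3983 = 182947/16 + 13/3983 = 728678109/63728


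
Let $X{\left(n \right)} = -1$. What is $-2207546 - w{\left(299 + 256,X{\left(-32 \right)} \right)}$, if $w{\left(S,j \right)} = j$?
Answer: $-2207545$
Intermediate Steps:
$-2207546 - w{\left(299 + 256,X{\left(-32 \right)} \right)} = -2207546 - -1 = -2207546 + 1 = -2207545$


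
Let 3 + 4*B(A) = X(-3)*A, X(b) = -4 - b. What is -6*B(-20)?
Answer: -51/2 ≈ -25.500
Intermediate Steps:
B(A) = -3/4 - A/4 (B(A) = -3/4 + ((-4 - 1*(-3))*A)/4 = -3/4 + ((-4 + 3)*A)/4 = -3/4 + (-A)/4 = -3/4 - A/4)
-6*B(-20) = -6*(-3/4 - 1/4*(-20)) = -6*(-3/4 + 5) = -6*17/4 = -51/2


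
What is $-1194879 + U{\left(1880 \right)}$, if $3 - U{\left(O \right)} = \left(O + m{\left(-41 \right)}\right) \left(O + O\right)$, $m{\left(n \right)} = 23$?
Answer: $-8350156$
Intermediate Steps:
$U{\left(O \right)} = 3 - 2 O \left(23 + O\right)$ ($U{\left(O \right)} = 3 - \left(O + 23\right) \left(O + O\right) = 3 - \left(23 + O\right) 2 O = 3 - 2 O \left(23 + O\right)$)
$-1194879 + U{\left(1880 \right)} = -1194879 - \left(86477 + 7068800\right) = -1194879 - 7155277 = -8350156$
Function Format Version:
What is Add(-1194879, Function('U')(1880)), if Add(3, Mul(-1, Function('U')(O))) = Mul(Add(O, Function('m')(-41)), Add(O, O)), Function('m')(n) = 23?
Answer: -8350156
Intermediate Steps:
Function('U')(O) = Add(3, Mul(-2, O, Add(23, O))) (Function('U')(O) = Add(3, Mul(-1, Mul(Add(O, 23), Add(O, O)))) = Add(3, Mul(-1, Mul(Add(23, O), Mul(2, O)))) = Add(3, Mul(-1, Mul(2, O, Add(23, O)))) = Add(3, Mul(-2, O, Add(23, O))))
Add(-1194879, Function('U')(1880)) = Add(-1194879, Add(3, Mul(-46, 1880), Mul(-2, Pow(1880, 2)))) = Add(-1194879, Add(3, -86480, Mul(-2, 3534400))) = Add(-1194879, Add(3, -86480, -7068800)) = Add(-1194879, -7155277) = -8350156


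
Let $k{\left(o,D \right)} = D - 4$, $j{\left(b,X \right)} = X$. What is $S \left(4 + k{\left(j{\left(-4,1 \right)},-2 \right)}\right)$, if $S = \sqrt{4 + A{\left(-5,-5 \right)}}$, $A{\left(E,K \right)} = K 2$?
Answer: $- 2 i \sqrt{6} \approx - 4.899 i$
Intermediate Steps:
$A{\left(E,K \right)} = 2 K$
$k{\left(o,D \right)} = -4 + D$
$S = i \sqrt{6}$ ($S = \sqrt{4 + 2 \left(-5\right)} = \sqrt{4 - 10} = \sqrt{-6} = i \sqrt{6} \approx 2.4495 i$)
$S \left(4 + k{\left(j{\left(-4,1 \right)},-2 \right)}\right) = i \sqrt{6} \left(4 - 6\right) = i \sqrt{6} \left(-2\right) = - 2 i \sqrt{6}$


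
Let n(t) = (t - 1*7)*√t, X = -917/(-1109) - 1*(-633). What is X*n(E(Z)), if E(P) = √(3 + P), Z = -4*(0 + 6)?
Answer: 702914*(-21)^(¼)*(-7 + I*√21)/1109 ≈ -11113.0 - 2319.3*I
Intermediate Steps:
Z = -24 (Z = -4*6 = -24)
X = 702914/1109 (X = -917*(-1/1109) + 633 = 917/1109 + 633 = 702914/1109 ≈ 633.83)
n(t) = √t*(-7 + t) (n(t) = (t - 7)*√t = (-7 + t)*√t = √t*(-7 + t))
X*n(E(Z)) = 702914*(√(√(3 - 24))*(-7 + √(3 - 24)))/1109 = 702914*(√(√(-21))*(-7 + √(-21)))/1109 = 702914*(√(I*√21)*(-7 + I*√21))/1109 = 702914*((21^(¼)*√I)*(-7 + I*√21))/1109 = 702914*(21^(¼)*√I*(-7 + I*√21))/1109 = 702914*21^(¼)*√I*(-7 + I*√21)/1109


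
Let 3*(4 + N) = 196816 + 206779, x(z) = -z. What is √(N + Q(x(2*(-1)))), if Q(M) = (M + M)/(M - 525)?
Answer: √331174944393/1569 ≈ 366.78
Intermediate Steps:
Q(M) = 2*M/(-525 + M) (Q(M) = (2*M)/(-525 + M) = 2*M/(-525 + M))
N = 403583/3 (N = -4 + (196816 + 206779)/3 = -4 + (⅓)*403595 = -4 + 403595/3 = 403583/3 ≈ 1.3453e+5)
√(N + Q(x(2*(-1)))) = √(403583/3 + 2*(-2*(-1))/(-525 - 2*(-1))) = √(403583/3 + 2*(-1*(-2))/(-525 - 1*(-2))) = √(403583/3 + 2*2/(-525 + 2)) = √(403583/3 + 2*2/(-523)) = √(403583/3 + 2*2*(-1/523)) = √(403583/3 - 4/523) = √(211073897/1569) = √331174944393/1569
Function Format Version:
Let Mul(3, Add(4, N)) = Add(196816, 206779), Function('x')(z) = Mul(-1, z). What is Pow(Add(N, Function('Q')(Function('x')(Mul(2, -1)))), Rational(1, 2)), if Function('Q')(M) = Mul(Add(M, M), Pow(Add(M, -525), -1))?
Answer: Mul(Rational(1, 1569), Pow(331174944393, Rational(1, 2))) ≈ 366.78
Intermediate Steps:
Function('Q')(M) = Mul(2, M, Pow(Add(-525, M), -1)) (Function('Q')(M) = Mul(Mul(2, M), Pow(Add(-525, M), -1)) = Mul(2, M, Pow(Add(-525, M), -1)))
N = Rational(403583, 3) (N = Add(-4, Mul(Rational(1, 3), Add(196816, 206779))) = Add(-4, Mul(Rational(1, 3), 403595)) = Add(-4, Rational(403595, 3)) = Rational(403583, 3) ≈ 1.3453e+5)
Pow(Add(N, Function('Q')(Function('x')(Mul(2, -1)))), Rational(1, 2)) = Pow(Add(Rational(403583, 3), Mul(2, Mul(-1, Mul(2, -1)), Pow(Add(-525, Mul(-1, Mul(2, -1))), -1))), Rational(1, 2)) = Pow(Add(Rational(403583, 3), Mul(2, Mul(-1, -2), Pow(Add(-525, Mul(-1, -2)), -1))), Rational(1, 2)) = Pow(Add(Rational(403583, 3), Mul(2, 2, Pow(Add(-525, 2), -1))), Rational(1, 2)) = Pow(Add(Rational(403583, 3), Mul(2, 2, Pow(-523, -1))), Rational(1, 2)) = Pow(Add(Rational(403583, 3), Mul(2, 2, Rational(-1, 523))), Rational(1, 2)) = Pow(Add(Rational(403583, 3), Rational(-4, 523)), Rational(1, 2)) = Pow(Rational(211073897, 1569), Rational(1, 2)) = Mul(Rational(1, 1569), Pow(331174944393, Rational(1, 2)))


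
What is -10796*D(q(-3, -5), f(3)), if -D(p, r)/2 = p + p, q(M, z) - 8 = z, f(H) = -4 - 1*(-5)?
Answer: 129552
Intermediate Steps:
f(H) = 1 (f(H) = -4 + 5 = 1)
q(M, z) = 8 + z
D(p, r) = -4*p (D(p, r) = -2*(p + p) = -4*p)
-10796*D(q(-3, -5), f(3)) = -(-43184)*(8 - 5) = -(-43184)*3 = -10796*(-12) = 129552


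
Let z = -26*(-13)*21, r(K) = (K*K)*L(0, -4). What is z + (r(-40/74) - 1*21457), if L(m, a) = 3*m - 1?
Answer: -19657871/1369 ≈ -14359.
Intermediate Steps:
L(m, a) = -1 + 3*m
r(K) = -K² (r(K) = (K*K)*(-1 + 3*0) = K²*(-1 + 0) = K²*(-1) = -K²)
z = 7098 (z = 338*21 = 7098)
z + (r(-40/74) - 1*21457) = 7098 + (-(-40/74)² - 1*21457) = 7098 + (-(-40*1/74)² - 21457) = 7098 + (-(-20/37)² - 21457) = 7098 + (-1*400/1369 - 21457) = 7098 + (-400/1369 - 21457) = 7098 - 29375033/1369 = -19657871/1369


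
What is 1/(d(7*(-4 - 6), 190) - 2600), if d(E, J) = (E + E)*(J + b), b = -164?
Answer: -1/6240 ≈ -0.00016026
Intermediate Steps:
d(E, J) = 2*E*(-164 + J) (d(E, J) = (E + E)*(J - 164) = (2*E)*(-164 + J) = 2*E*(-164 + J))
1/(d(7*(-4 - 6), 190) - 2600) = 1/(2*(7*(-4 - 6))*(-164 + 190) - 2600) = 1/(2*(7*(-10))*26 - 2600) = 1/(2*(-70)*26 - 2600) = 1/(-3640 - 2600) = 1/(-6240) = -1/6240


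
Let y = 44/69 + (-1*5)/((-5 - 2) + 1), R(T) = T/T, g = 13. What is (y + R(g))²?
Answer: 116281/19044 ≈ 6.1059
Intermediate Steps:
R(T) = 1
y = 203/138 (y = 44*(1/69) - 5/(-7 + 1) = 44/69 - 5/(-6) = 44/69 - ⅙*(-5) = 44/69 + ⅚ = 203/138 ≈ 1.4710)
(y + R(g))² = (203/138 + 1)² = (341/138)² = 116281/19044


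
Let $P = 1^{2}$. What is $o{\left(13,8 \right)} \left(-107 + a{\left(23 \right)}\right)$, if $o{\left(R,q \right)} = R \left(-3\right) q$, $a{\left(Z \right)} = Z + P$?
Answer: $25896$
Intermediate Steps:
$P = 1$
$a{\left(Z \right)} = 1 + Z$ ($a{\left(Z \right)} = Z + 1 = 1 + Z$)
$o{\left(R,q \right)} = - 3 R q$
$o{\left(13,8 \right)} \left(-107 + a{\left(23 \right)}\right) = \left(-3\right) 13 \cdot 8 \left(-107 + \left(1 + 23\right)\right) = - 312 \left(-107 + 24\right) = \left(-312\right) \left(-83\right) = 25896$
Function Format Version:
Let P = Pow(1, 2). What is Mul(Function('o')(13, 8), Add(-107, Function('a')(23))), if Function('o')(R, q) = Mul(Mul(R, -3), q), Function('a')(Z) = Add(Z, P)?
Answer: 25896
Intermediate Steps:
P = 1
Function('a')(Z) = Add(1, Z) (Function('a')(Z) = Add(Z, 1) = Add(1, Z))
Function('o')(R, q) = Mul(-3, R, q) (Function('o')(R, q) = Mul(Mul(-3, R), q) = Mul(-3, R, q))
Mul(Function('o')(13, 8), Add(-107, Function('a')(23))) = Mul(Mul(-3, 13, 8), Add(-107, Add(1, 23))) = Mul(-312, Add(-107, 24)) = Mul(-312, -83) = 25896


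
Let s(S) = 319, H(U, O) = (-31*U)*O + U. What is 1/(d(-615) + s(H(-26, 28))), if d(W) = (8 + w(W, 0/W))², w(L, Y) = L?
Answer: 1/368768 ≈ 2.7117e-6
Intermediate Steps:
H(U, O) = U - 31*O*U (H(U, O) = -31*O*U + U = U - 31*O*U)
d(W) = (8 + W)²
1/(d(-615) + s(H(-26, 28))) = 1/((8 - 615)² + 319) = 1/((-607)² + 319) = 1/(368449 + 319) = 1/368768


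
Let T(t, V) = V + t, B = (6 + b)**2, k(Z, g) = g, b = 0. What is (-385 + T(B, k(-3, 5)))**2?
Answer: 118336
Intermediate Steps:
B = 36 (B = (6 + 0)**2 = 6**2 = 36)
(-385 + T(B, k(-3, 5)))**2 = (-385 + (5 + 36))**2 = (-385 + 41)**2 = (-344)**2 = 118336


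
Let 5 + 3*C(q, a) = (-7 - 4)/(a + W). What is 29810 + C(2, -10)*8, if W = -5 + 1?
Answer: 625774/21 ≈ 29799.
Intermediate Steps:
W = -4
C(q, a) = -5/3 - 11/(3*(-4 + a)) (C(q, a) = -5/3 + ((-7 - 4)/(a - 4))/3 = -5/3 + (-11/(-4 + a))/3 = -5/3 - 11/(3*(-4 + a)))
29810 + C(2, -10)*8 = 29810 + ((9 - 5*(-10))/(3*(-4 - 10)))*8 = 29810 + ((⅓)*(9 + 50)/(-14))*8 = 29810 + ((⅓)*(-1/14)*59)*8 = 29810 - 59/42*8 = 29810 - 236/21 = 625774/21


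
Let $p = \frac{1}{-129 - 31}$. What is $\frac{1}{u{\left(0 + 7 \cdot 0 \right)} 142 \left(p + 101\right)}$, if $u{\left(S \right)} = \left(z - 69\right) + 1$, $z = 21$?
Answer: $- \frac{80}{53922583} \approx -1.4836 \cdot 10^{-6}$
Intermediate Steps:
$p = - \frac{1}{160}$ ($p = \frac{1}{-160} = - \frac{1}{160} \approx -0.00625$)
$u{\left(S \right)} = -47$ ($u{\left(S \right)} = \left(21 - 69\right) + 1 = -48 + 1 = -47$)
$\frac{1}{u{\left(0 + 7 \cdot 0 \right)} 142 \left(p + 101\right)} = \frac{1}{\left(-47\right) 142 \left(- \frac{1}{160} + 101\right)} = - \frac{1}{47 \cdot 142 \cdot \frac{16159}{160}} = - \frac{1}{47 \cdot \frac{1147289}{80}} = \left(- \frac{1}{47}\right) \frac{80}{1147289} = - \frac{80}{53922583}$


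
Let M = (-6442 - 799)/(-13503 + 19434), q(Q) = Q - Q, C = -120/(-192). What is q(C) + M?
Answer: -7241/5931 ≈ -1.2209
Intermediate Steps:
C = 5/8 (C = -120*(-1/192) = 5/8 ≈ 0.62500)
q(Q) = 0
M = -7241/5931 ≈ -1.2209
q(C) + M = 0 - 7241/5931 = -7241/5931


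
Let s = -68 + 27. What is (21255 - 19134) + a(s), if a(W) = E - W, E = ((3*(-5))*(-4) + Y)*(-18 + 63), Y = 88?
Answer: 8822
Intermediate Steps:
s = -41
E = 6660 (E = ((3*(-5))*(-4) + 88)*(-18 + 63) = (-15*(-4) + 88)*45 = (60 + 88)*45 = 148*45 = 6660)
a(W) = 6660 - W
(21255 - 19134) + a(s) = (21255 - 19134) + (6660 - 1*(-41)) = 2121 + (6660 + 41) = 2121 + 6701 = 8822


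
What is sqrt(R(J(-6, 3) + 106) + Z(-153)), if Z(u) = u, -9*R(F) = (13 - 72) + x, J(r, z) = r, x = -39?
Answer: I*sqrt(1279)/3 ≈ 11.921*I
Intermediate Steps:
R(F) = 98/9 (R(F) = -((13 - 72) - 39)/9 = -(-59 - 39)/9 = -1/9*(-98) = 98/9)
sqrt(R(J(-6, 3) + 106) + Z(-153)) = sqrt(98/9 - 153) = sqrt(-1279/9) = I*sqrt(1279)/3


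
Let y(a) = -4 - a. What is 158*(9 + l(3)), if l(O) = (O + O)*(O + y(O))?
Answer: -2370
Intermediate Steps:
l(O) = -8*O (l(O) = (O + O)*(O + (-4 - O)) = (2*O)*(-4) = -8*O)
158*(9 + l(3)) = 158*(9 - 8*3) = 158*(9 - 24) = 158*(-15) = -2370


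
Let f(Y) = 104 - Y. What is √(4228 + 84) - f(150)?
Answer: 46 + 14*√22 ≈ 111.67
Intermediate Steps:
√(4228 + 84) - f(150) = √(4228 + 84) - (104 - 1*150) = √4312 - (104 - 150) = 14*√22 - 1*(-46) = 14*√22 + 46 = 46 + 14*√22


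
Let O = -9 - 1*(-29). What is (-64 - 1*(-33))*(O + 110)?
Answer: -4030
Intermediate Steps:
O = 20 (O = -9 + 29 = 20)
(-64 - 1*(-33))*(O + 110) = (-64 - 1*(-33))*(20 + 110) = (-64 + 33)*130 = -31*130 = -4030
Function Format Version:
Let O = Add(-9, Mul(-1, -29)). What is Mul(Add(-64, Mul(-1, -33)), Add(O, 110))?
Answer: -4030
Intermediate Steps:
O = 20 (O = Add(-9, 29) = 20)
Mul(Add(-64, Mul(-1, -33)), Add(O, 110)) = Mul(Add(-64, Mul(-1, -33)), Add(20, 110)) = Mul(Add(-64, 33), 130) = Mul(-31, 130) = -4030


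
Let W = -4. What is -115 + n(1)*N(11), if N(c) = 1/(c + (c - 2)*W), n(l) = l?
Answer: -2876/25 ≈ -115.04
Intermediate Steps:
N(c) = 1/(8 - 3*c) (N(c) = 1/(c + (c - 2)*(-4)) = 1/(c + (-2 + c)*(-4)) = 1/(c + (8 - 4*c)) = 1/(8 - 3*c))
-115 + n(1)*N(11) = -115 + 1*(-1/(-8 + 3*11)) = -115 + 1*(-1/(-8 + 33)) = -115 + 1*(-1/25) = -115 - 1/25 = -2876/25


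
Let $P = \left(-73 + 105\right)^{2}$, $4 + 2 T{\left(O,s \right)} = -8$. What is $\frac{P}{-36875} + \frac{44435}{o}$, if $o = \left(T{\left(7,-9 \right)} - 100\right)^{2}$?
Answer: $\frac{1627034961}{414327500} \approx 3.9269$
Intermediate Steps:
$T{\left(O,s \right)} = -6$ ($T{\left(O,s \right)} = -2 + \frac{1}{2} \left(-8\right) = -2 - 4 = -6$)
$P = 1024$ ($P = 32^{2} = 1024$)
$o = 11236$ ($o = \left(-6 - 100\right)^{2} = \left(-106\right)^{2} = 11236$)
$\frac{P}{-36875} + \frac{44435}{o} = \frac{1024}{-36875} + \frac{44435}{11236} = 1024 \left(- \frac{1}{36875}\right) + 44435 \cdot \frac{1}{11236} = - \frac{1024}{36875} + \frac{44435}{11236} = \frac{1627034961}{414327500}$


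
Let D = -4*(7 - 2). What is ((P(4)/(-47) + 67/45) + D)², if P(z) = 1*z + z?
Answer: 1561119121/4473225 ≈ 348.99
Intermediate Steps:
P(z) = 2*z (P(z) = z + z = 2*z)
D = -20 (D = -4*5 = -20)
((P(4)/(-47) + 67/45) + D)² = (((2*4)/(-47) + 67/45) - 20)² = ((8*(-1/47) + 67*(1/45)) - 20)² = ((-8/47 + 67/45) - 20)² = (2789/2115 - 20)² = (-39511/2115)² = 1561119121/4473225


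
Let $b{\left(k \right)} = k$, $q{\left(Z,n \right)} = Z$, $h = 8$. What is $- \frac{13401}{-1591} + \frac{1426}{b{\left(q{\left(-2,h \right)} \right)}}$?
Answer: $- \frac{1120982}{1591} \approx -704.58$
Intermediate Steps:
$- \frac{13401}{-1591} + \frac{1426}{b{\left(q{\left(-2,h \right)} \right)}} = - \frac{13401}{-1591} + \frac{1426}{-2} = \left(-13401\right) \left(- \frac{1}{1591}\right) + 1426 \left(- \frac{1}{2}\right) = \frac{13401}{1591} - 713 = - \frac{1120982}{1591}$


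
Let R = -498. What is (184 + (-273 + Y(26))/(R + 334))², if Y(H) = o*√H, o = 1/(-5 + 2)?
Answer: (91347 + √26)²/242064 ≈ 34475.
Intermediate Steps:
o = -⅓ (o = 1/(-3) = -⅓ ≈ -0.33333)
Y(H) = -√H/3
(184 + (-273 + Y(26))/(R + 334))² = (184 + (-273 - √26/3)/(-498 + 334))² = (184 + (-273 - √26/3)/(-164))² = (184 + (-273 - √26/3)*(-1/164))² = (184 + (273/164 + √26/492))² = (30449/164 + √26/492)²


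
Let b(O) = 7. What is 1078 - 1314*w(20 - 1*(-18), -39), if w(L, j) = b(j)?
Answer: -8120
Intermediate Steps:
w(L, j) = 7
1078 - 1314*w(20 - 1*(-18), -39) = 1078 - 1314*7 = 1078 - 9198 = -8120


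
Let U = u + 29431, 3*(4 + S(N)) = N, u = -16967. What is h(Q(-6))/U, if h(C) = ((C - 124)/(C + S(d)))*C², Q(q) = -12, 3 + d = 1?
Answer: 1836/19475 ≈ 0.094275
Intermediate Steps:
d = -2 (d = -3 + 1 = -2)
S(N) = -4 + N/3
U = 12464 (U = -16967 + 29431 = 12464)
h(C) = C²*(-124 + C)/(-14/3 + C) (h(C) = ((C - 124)/(C + (-4 + (⅓)*(-2))))*C² = ((-124 + C)/(C + (-4 - ⅔)))*C² = ((-124 + C)/(C - 14/3))*C² = ((-124 + C)/(-14/3 + C))*C² = C²*(-124 + C)/(-14/3 + C))
h(Q(-6))/U = (3*(-12)²*(-124 - 12)/(-14 + 3*(-12)))/12464 = (3*144*(-136)/(-14 - 36))*(1/12464) = (3*144*(-136)/(-50))*(1/12464) = (3*144*(-1/50)*(-136))*(1/12464) = (29376/25)*(1/12464) = 1836/19475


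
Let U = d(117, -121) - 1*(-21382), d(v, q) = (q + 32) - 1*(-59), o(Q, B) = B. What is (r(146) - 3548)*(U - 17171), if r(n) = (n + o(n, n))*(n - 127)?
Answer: 8362000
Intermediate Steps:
d(v, q) = 91 + q (d(v, q) = (32 + q) + 59 = 91 + q)
U = 21352 (U = (91 - 121) - 1*(-21382) = -30 + 21382 = 21352)
r(n) = 2*n*(-127 + n) (r(n) = (n + n)*(n - 127) = (2*n)*(-127 + n) = 2*n*(-127 + n))
(r(146) - 3548)*(U - 17171) = (2*146*(-127 + 146) - 3548)*(21352 - 17171) = (2*146*19 - 3548)*4181 = (5548 - 3548)*4181 = 2000*4181 = 8362000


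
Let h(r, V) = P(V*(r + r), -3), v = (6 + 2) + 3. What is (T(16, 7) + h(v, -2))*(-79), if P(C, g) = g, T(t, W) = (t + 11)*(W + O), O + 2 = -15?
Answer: 21567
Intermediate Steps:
v = 11 (v = 8 + 3 = 11)
O = -17 (O = -2 - 15 = -17)
T(t, W) = (-17 + W)*(11 + t) (T(t, W) = (t + 11)*(W - 17) = (11 + t)*(-17 + W) = (-17 + W)*(11 + t))
h(r, V) = -3
(T(16, 7) + h(v, -2))*(-79) = ((-187 - 17*16 + 11*7 + 7*16) - 3)*(-79) = ((-187 - 272 + 77 + 112) - 3)*(-79) = (-270 - 3)*(-79) = -273*(-79) = 21567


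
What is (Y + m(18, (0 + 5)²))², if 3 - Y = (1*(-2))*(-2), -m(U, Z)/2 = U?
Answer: 1369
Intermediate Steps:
m(U, Z) = -2*U
Y = -1 (Y = 3 - 1*(-2)*(-2) = 3 - (-2)*(-2) = 3 - 1*4 = 3 - 4 = -1)
(Y + m(18, (0 + 5)²))² = (-1 - 2*18)² = (-1 - 36)² = (-37)² = 1369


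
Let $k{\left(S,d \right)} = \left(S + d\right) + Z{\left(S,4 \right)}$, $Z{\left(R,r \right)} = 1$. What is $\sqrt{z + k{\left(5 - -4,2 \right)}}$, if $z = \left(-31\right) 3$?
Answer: $9 i \approx 9.0 i$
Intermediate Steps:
$z = -93$
$k{\left(S,d \right)} = 1 + S + d$ ($k{\left(S,d \right)} = \left(S + d\right) + 1 = 1 + S + d$)
$\sqrt{z + k{\left(5 - -4,2 \right)}} = \sqrt{-93 + \left(1 + \left(5 - -4\right) + 2\right)} = \sqrt{-93 + \left(1 + \left(5 + 4\right) + 2\right)} = \sqrt{-93 + \left(1 + 9 + 2\right)} = \sqrt{-93 + 12} = \sqrt{-81} = 9 i$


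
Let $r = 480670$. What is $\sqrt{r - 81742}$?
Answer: $4 \sqrt{24933} \approx 631.61$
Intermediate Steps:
$\sqrt{r - 81742} = \sqrt{480670 - 81742} = \sqrt{398928} = 4 \sqrt{24933}$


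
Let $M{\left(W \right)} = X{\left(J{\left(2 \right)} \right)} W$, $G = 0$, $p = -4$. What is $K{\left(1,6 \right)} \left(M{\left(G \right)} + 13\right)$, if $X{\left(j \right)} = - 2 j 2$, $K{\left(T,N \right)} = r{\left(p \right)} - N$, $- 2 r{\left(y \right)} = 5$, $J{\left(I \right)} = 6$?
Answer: $- \frac{221}{2} \approx -110.5$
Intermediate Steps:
$r{\left(y \right)} = - \frac{5}{2}$ ($r{\left(y \right)} = \left(- \frac{1}{2}\right) 5 = - \frac{5}{2}$)
$K{\left(T,N \right)} = - \frac{5}{2} - N$
$X{\left(j \right)} = - 4 j$
$M{\left(W \right)} = - 24 W$ ($M{\left(W \right)} = \left(-4\right) 6 W = - 24 W$)
$K{\left(1,6 \right)} \left(M{\left(G \right)} + 13\right) = \left(- \frac{5}{2} - 6\right) \left(\left(-24\right) 0 + 13\right) = \left(- \frac{5}{2} - 6\right) \left(0 + 13\right) = \left(- \frac{17}{2}\right) 13 = - \frac{221}{2}$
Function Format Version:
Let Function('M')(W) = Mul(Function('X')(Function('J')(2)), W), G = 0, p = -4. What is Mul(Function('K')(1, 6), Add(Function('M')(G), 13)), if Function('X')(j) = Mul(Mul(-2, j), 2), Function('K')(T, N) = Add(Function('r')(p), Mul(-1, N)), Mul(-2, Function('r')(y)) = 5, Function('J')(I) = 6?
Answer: Rational(-221, 2) ≈ -110.50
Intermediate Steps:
Function('r')(y) = Rational(-5, 2) (Function('r')(y) = Mul(Rational(-1, 2), 5) = Rational(-5, 2))
Function('K')(T, N) = Add(Rational(-5, 2), Mul(-1, N))
Function('X')(j) = Mul(-4, j)
Function('M')(W) = Mul(-24, W) (Function('M')(W) = Mul(Mul(-4, 6), W) = Mul(-24, W))
Mul(Function('K')(1, 6), Add(Function('M')(G), 13)) = Mul(Add(Rational(-5, 2), Mul(-1, 6)), Add(Mul(-24, 0), 13)) = Mul(Add(Rational(-5, 2), -6), Add(0, 13)) = Mul(Rational(-17, 2), 13) = Rational(-221, 2)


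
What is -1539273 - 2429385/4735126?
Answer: -7288654032783/4735126 ≈ -1.5393e+6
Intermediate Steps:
-1539273 - 2429385/4735126 = -7288654032783/4735126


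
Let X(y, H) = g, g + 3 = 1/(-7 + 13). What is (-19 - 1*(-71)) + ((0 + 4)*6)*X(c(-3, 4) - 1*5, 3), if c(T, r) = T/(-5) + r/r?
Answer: -16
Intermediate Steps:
c(T, r) = 1 - T/5 (c(T, r) = T*(-⅕) + 1 = -T/5 + 1 = 1 - T/5)
g = -17/6 (g = -3 + 1/(-7 + 13) = -3 + 1/6 = -3 + ⅙ = -17/6 ≈ -2.8333)
X(y, H) = -17/6
(-19 - 1*(-71)) + ((0 + 4)*6)*X(c(-3, 4) - 1*5, 3) = (-19 - 1*(-71)) + ((0 + 4)*6)*(-17/6) = (-19 + 71) + (4*6)*(-17/6) = 52 + 24*(-17/6) = 52 - 68 = -16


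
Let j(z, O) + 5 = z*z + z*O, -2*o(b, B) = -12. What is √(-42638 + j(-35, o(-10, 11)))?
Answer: 2*I*√10407 ≈ 204.03*I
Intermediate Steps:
o(b, B) = 6 (o(b, B) = -½*(-12) = 6)
j(z, O) = -5 + z² + O*z (j(z, O) = -5 + (z*z + z*O) = -5 + (z² + O*z) = -5 + z² + O*z)
√(-42638 + j(-35, o(-10, 11))) = √(-42638 + (-5 + (-35)² + 6*(-35))) = √(-42638 + (-5 + 1225 - 210)) = √(-42638 + 1010) = √(-41628) = 2*I*√10407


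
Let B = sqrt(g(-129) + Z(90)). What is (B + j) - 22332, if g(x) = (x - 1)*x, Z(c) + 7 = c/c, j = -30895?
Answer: -53227 + 2*sqrt(4191) ≈ -53098.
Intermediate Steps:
Z(c) = -6 (Z(c) = -7 + c/c = -7 + 1 = -6)
g(x) = x*(-1 + x) (g(x) = (-1 + x)*x = x*(-1 + x))
B = 2*sqrt(4191) (B = sqrt(-129*(-1 - 129) - 6) = sqrt(-129*(-130) - 6) = sqrt(16770 - 6) = sqrt(16764) = 2*sqrt(4191) ≈ 129.48)
(B + j) - 22332 = (2*sqrt(4191) - 30895) - 22332 = (-30895 + 2*sqrt(4191)) - 22332 = -53227 + 2*sqrt(4191)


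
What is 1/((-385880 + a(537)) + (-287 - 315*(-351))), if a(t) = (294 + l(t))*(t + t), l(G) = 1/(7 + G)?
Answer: 272/10922425 ≈ 2.4903e-5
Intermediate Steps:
a(t) = 2*t*(294 + 1/(7 + t)) (a(t) = (294 + 1/(7 + t))*(t + t) = (294 + 1/(7 + t))*(2*t) = 2*t*(294 + 1/(7 + t)))
1/((-385880 + a(537)) + (-287 - 315*(-351))) = 1/((-385880 + 2*537*(2059 + 294*537)/(7 + 537)) + (-287 - 315*(-351))) = 1/((-385880 + 2*537*(2059 + 157878)/544) + (-287 + 110565)) = 1/((-385880 + 2*537*(1/544)*159937) + 110278) = 1/((-385880 + 85886169/272) + 110278) = 1/(-19073191/272 + 110278) = 1/(10922425/272) = 272/10922425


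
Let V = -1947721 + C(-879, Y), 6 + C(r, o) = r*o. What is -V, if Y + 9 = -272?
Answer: 1700728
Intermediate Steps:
Y = -281 (Y = -9 - 272 = -281)
C(r, o) = -6 + o*r (C(r, o) = -6 + r*o = -6 + o*r)
V = -1700728 (V = -1947721 + (-6 - 281*(-879)) = -1947721 + (-6 + 246999) = -1947721 + 246993 = -1700728)
-V = -1*(-1700728) = 1700728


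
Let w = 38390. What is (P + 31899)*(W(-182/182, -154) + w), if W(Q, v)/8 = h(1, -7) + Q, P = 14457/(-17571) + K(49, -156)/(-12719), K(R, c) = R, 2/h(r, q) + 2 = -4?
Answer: 566455184518618/462703 ≈ 1.2242e+9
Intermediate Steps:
h(r, q) = -⅓ (h(r, q) = 2/(-2 - 4) = 2/(-6) = 2*(-⅙) = -⅓)
P = -8797122/10642169 (P = 14457/(-17571) + 49/(-12719) = 14457*(-1/17571) + 49*(-1/12719) = -4819/5857 - 7/1817 = -8797122/10642169 ≈ -0.82663)
W(Q, v) = -8/3 + 8*Q (W(Q, v) = 8*(-⅓ + Q) = -8/3 + 8*Q)
(P + 31899)*(W(-182/182, -154) + w) = (-8797122/10642169 + 31899)*((-8/3 + 8*(-182/182)) + 38390) = 339465751809*((-8/3 + 8*(-182*1/182)) + 38390)/10642169 = 339465751809*((-8/3 + 8*(-1)) + 38390)/10642169 = 339465751809*((-8/3 - 8) + 38390)/10642169 = 339465751809*(-32/3 + 38390)/10642169 = (339465751809/10642169)*(115138/3) = 566455184518618/462703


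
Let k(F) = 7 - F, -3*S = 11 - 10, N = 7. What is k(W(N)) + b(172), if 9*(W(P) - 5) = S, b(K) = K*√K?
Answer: 55/27 + 344*√43 ≈ 2257.8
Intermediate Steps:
b(K) = K^(3/2)
S = -⅓ (S = -(11 - 10)/3 = -⅓*1 = -⅓ ≈ -0.33333)
W(P) = 134/27 (W(P) = 5 + (⅑)*(-⅓) = 5 - 1/27 = 134/27)
k(W(N)) + b(172) = (7 - 1*134/27) + 172^(3/2) = (7 - 134/27) + 344*√43 = 55/27 + 344*√43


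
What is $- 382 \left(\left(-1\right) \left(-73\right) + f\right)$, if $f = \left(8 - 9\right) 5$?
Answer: $-25976$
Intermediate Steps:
$f = -5$ ($f = \left(-1\right) 5 = -5$)
$- 382 \left(\left(-1\right) \left(-73\right) + f\right) = - 382 \left(\left(-1\right) \left(-73\right) - 5\right) = - 382 \left(73 - 5\right) = \left(-382\right) 68 = -25976$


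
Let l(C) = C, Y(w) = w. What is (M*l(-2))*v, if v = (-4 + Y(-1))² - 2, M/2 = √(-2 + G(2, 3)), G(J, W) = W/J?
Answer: -46*I*√2 ≈ -65.054*I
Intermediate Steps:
M = I*√2 (M = 2*√(-2 + 3/2) = 2*√(-½) = 2*(I*√2/2) = I*√2 ≈ 1.4142*I)
v = 23 (v = (-4 - 1)² - 2 = (-5)² - 2 = 25 - 2 = 23)
(M*l(-2))*v = ((I*√2)*(-2))*23 = -2*I*√2*23 = -46*I*√2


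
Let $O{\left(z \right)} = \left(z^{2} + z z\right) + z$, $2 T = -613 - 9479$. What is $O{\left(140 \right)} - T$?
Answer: $44386$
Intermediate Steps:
$T = -5046$ ($T = \frac{-613 - 9479}{2} = \frac{1}{2} \left(-10092\right) = -5046$)
$O{\left(z \right)} = z + 2 z^{2}$ ($O{\left(z \right)} = \left(z^{2} + z^{2}\right) + z = 2 z^{2} + z = z + 2 z^{2}$)
$O{\left(140 \right)} - T = 140 \left(1 + 2 \cdot 140\right) - -5046 = 140 \left(1 + 280\right) + 5046 = 140 \cdot 281 + 5046 = 39340 + 5046 = 44386$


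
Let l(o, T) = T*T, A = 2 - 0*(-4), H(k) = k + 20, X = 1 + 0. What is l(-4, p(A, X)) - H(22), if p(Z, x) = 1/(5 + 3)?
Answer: -2687/64 ≈ -41.984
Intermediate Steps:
X = 1
H(k) = 20 + k
A = 2 (A = 2 - 1*0 = 2 + 0 = 2)
p(Z, x) = ⅛ (p(Z, x) = 1/8 = ⅛)
l(o, T) = T²
l(-4, p(A, X)) - H(22) = (⅛)² - (20 + 22) = 1/64 - 1*42 = 1/64 - 42 = -2687/64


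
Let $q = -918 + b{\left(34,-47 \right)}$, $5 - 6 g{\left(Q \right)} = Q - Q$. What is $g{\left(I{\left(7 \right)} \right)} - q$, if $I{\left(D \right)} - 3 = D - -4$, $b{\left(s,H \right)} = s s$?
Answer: $- \frac{1423}{6} \approx -237.17$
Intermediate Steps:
$b{\left(s,H \right)} = s^{2}$
$I{\left(D \right)} = 7 + D$ ($I{\left(D \right)} = 3 + \left(D - -4\right) = 3 + \left(D + 4\right) = 3 + \left(4 + D\right) = 7 + D$)
$g{\left(Q \right)} = \frac{5}{6}$ ($g{\left(Q \right)} = \frac{5}{6} - \frac{Q - Q}{6} = \frac{5}{6} - 0 = \frac{5}{6} + 0 = \frac{5}{6}$)
$q = 238$ ($q = -918 + 34^{2} = -918 + 1156 = 238$)
$g{\left(I{\left(7 \right)} \right)} - q = \frac{5}{6} - 238 = - \frac{1423}{6}$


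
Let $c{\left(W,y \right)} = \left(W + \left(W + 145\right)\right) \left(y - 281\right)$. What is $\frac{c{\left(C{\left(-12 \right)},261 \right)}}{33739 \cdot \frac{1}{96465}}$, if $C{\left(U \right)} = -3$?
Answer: $- \frac{268172700}{33739} \approx -7948.4$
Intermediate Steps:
$c{\left(W,y \right)} = \left(-281 + y\right) \left(145 + 2 W\right)$ ($c{\left(W,y \right)} = \left(W + \left(145 + W\right)\right) \left(-281 + y\right) = \left(145 + 2 W\right) \left(-281 + y\right) = \left(-281 + y\right) \left(145 + 2 W\right)$)
$\frac{c{\left(C{\left(-12 \right)},261 \right)}}{33739 \cdot \frac{1}{96465}} = \frac{-40745 - -1686 + 145 \cdot 261 + 2 \left(-3\right) 261}{33739 \cdot \frac{1}{96465}} = \frac{-40745 + 1686 + 37845 - 1566}{33739 \cdot \frac{1}{96465}} = - \frac{2780}{\frac{33739}{96465}} = \left(-2780\right) \frac{96465}{33739} = - \frac{268172700}{33739}$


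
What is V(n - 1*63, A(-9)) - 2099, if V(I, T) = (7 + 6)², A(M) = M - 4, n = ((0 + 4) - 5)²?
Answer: -1930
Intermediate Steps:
n = 1 (n = (4 - 5)² = (-1)² = 1)
A(M) = -4 + M
V(I, T) = 169 (V(I, T) = 13² = 169)
V(n - 1*63, A(-9)) - 2099 = 169 - 2099 = -1930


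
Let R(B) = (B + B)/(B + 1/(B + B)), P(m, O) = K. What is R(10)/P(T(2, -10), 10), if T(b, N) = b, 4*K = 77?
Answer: 1600/15477 ≈ 0.10338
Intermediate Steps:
K = 77/4 (K = (¼)*77 = 77/4 ≈ 19.250)
P(m, O) = 77/4
R(B) = 2*B/(B + 1/(2*B)) (R(B) = (2*B)/(B + 1/(2*B)) = 2*B/(B + 1/(2*B)))
R(10)/P(T(2, -10), 10) = (4*10²/(1 + 2*10²))/(77/4) = (4*100/(1 + 2*100))*(4/77) = (4*100/(1 + 200))*(4/77) = (4*100/201)*(4/77) = (4*100*(1/201))*(4/77) = (400/201)*(4/77) = 1600/15477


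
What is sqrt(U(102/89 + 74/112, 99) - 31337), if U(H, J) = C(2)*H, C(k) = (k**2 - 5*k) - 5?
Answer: I*sqrt(194728198098)/2492 ≈ 177.08*I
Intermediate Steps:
C(k) = -5 + k**2 - 5*k
U(H, J) = -11*H (U(H, J) = (-5 + 2**2 - 5*2)*H = (-5 + 4 - 10)*H = -11*H)
sqrt(U(102/89 + 74/112, 99) - 31337) = sqrt(-11*(102/89 + 74/112) - 31337) = sqrt(-11*(102*(1/89) + 74*(1/112)) - 31337) = sqrt(-11*(102/89 + 37/56) - 31337) = sqrt(-11*9005/4984 - 31337) = sqrt(-99055/4984 - 31337) = sqrt(-156282663/4984) = I*sqrt(194728198098)/2492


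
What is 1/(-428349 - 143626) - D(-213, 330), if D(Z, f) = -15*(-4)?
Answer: -34318501/571975 ≈ -60.000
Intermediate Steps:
D(Z, f) = 60
1/(-428349 - 143626) - D(-213, 330) = 1/(-428349 - 143626) - 1*60 = 1/(-571975) - 60 = -1/571975 - 60 = -34318501/571975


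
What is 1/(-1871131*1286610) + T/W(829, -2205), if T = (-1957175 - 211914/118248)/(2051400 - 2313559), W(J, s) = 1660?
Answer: 714299547764940182729/158826577556837330546640 ≈ 0.0044974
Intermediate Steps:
T = 38572040219/5166629572 (T = (-1957175 - 211914*1/118248)/(-262159) = (-1957175 - 35319/19708)*(-1/262159) = -38572040219/19708*(-1/262159) = 38572040219/5166629572 ≈ 7.4656)
1/(-1871131*1286610) + T/W(829, -2205) = 1/(-1871131*1286610) + (38572040219/5166629572)/1660 = -1/1871131*1/1286610 + (38572040219/5166629572)*(1/1660) = -1/2407415855910 + 38572040219/8576605089520 = 714299547764940182729/158826577556837330546640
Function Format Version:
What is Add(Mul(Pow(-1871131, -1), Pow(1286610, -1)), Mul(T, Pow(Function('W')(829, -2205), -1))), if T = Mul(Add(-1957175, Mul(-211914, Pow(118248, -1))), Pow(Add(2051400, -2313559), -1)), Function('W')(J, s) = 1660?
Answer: Rational(714299547764940182729, 158826577556837330546640) ≈ 0.0044974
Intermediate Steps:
T = Rational(38572040219, 5166629572) (T = Mul(Add(-1957175, Mul(-211914, Rational(1, 118248))), Pow(-262159, -1)) = Mul(Add(-1957175, Rational(-35319, 19708)), Rational(-1, 262159)) = Mul(Rational(-38572040219, 19708), Rational(-1, 262159)) = Rational(38572040219, 5166629572) ≈ 7.4656)
Add(Mul(Pow(-1871131, -1), Pow(1286610, -1)), Mul(T, Pow(Function('W')(829, -2205), -1))) = Add(Mul(Pow(-1871131, -1), Pow(1286610, -1)), Mul(Rational(38572040219, 5166629572), Pow(1660, -1))) = Add(Mul(Rational(-1, 1871131), Rational(1, 1286610)), Mul(Rational(38572040219, 5166629572), Rational(1, 1660))) = Add(Rational(-1, 2407415855910), Rational(38572040219, 8576605089520)) = Rational(714299547764940182729, 158826577556837330546640)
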